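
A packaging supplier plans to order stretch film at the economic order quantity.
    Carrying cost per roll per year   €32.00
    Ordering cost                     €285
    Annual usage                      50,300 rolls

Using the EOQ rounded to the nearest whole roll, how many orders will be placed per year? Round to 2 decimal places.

53.12 orders per year

Q* = √(2·D·S / H) = √(2·50,300·285 / 32) = √895,968.8 ≈ 946.56 → Q = 947
Orders per year = D/Q = 50,300 / 947 = 53.115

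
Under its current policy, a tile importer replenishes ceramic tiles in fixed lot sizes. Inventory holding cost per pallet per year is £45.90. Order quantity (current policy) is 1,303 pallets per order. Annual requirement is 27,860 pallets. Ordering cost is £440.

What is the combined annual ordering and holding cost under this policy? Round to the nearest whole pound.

Orders/yr = 27,860/1,303 = 21.381; ordering cost = 21.381 × £440 = £9,407.83
Average inventory = 1,303/2 = 651.5; holding cost = 651.5 × £45.9 = £29,903.85
Total = £9,407.83 + £29,903.85 = £39,311.68

£39,312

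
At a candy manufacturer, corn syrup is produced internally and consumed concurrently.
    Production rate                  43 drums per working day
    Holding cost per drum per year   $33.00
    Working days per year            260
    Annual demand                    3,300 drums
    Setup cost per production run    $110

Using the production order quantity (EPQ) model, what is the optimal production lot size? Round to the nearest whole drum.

177 drums

Daily demand d = 3,300/260 = 12.692; p = 43; 1 − d/p = 0.70483
EPQ = √(2DS / (H(1 − d/p)))
    = √(2 × 3,300 × 110 / (33 × 0.70483)) ≈ 176.67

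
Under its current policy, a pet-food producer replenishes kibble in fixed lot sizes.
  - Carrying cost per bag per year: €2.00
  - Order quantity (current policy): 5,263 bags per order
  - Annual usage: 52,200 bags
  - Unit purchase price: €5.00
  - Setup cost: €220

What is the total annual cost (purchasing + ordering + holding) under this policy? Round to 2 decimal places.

€268,445.03

Orders/yr = 52,200/5,263 = 9.918; ordering cost = 9.918 × €220 = €2,182.03
Average inventory = 5,263/2 = 2631.5; holding cost = 2631.5 × €2 = €5,263.00
Purchase cost = D·C = 52,200 × 5 = €261,000.00
Total = €2,182.03 + €5,263.00 + €261,000.00 = €268,445.03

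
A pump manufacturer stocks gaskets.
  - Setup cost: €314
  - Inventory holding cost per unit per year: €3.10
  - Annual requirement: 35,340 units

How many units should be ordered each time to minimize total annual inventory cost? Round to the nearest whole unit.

2,676 units

Optimal lot size Q* = (2 × 35,340 × €314 / €3.1)^½ ≈ 2,675.67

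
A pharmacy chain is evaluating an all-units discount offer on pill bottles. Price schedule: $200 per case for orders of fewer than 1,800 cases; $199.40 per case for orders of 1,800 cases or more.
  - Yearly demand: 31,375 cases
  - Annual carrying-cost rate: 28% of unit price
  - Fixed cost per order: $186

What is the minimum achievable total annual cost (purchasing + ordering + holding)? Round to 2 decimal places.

H₁ = 28%×$200 = $56.0000;  H₂ = 28%×$199.40 = $55.8320
EOQ₁ = √(2×31,375×186/56.0000) = 456.53  (< 1,800, feasible at tier 1)
EOQ₂ = √(2×31,375×186/55.8320) = 457.22  (< 1,800 → use Q = 1,800 at tier-2 price)
TC(tier 1 (EOQ₁), Q≈456.5) = $6,300,565.68
TC(tier 2, Q≈1,800.0) = $6,309,665.88
Minimum at tier 1 (EOQ₁): $6,300,565.68

$6,300,565.68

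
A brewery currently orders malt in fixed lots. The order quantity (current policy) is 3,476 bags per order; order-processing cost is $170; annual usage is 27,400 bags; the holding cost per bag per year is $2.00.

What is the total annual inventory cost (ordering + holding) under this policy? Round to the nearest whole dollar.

$4,816

Orders/yr = 27,400/3,476 = 7.883; ordering cost = 7.883 × $170 = $1,340.05
Average inventory = 3,476/2 = 1738; holding cost = 1738 × $2 = $3,476.00
Total = $1,340.05 + $3,476.00 = $4,816.05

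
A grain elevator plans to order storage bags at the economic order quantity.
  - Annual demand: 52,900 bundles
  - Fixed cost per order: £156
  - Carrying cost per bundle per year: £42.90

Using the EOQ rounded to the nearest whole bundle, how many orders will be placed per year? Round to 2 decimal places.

85.32 orders per year

Q* = √(2·D·S / H) = √(2·52,900·156 / 42.9) = √384,727.3 ≈ 620.26 → Q = 620
N = D/Q = 52,900/620 ≈ 85.323 orders/yr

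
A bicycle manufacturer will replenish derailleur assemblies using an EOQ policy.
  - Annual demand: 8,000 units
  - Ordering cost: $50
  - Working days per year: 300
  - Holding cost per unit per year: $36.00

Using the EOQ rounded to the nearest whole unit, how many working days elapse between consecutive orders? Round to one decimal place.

2DS/H = 2·8,000·50/36 = 22,222.22
EOQ = √22,222.22 ≈ 149.07 → Q = 149 units
T = Q/D × 300 days = 149/8,000 × 300 = 5.588 days

5.6 days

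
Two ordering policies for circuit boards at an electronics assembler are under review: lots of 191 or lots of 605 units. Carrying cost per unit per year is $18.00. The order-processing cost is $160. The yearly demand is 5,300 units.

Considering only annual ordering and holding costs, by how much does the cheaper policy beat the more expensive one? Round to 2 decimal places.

Annual cost at Q: ordering D·S/Q plus holding Q·H/2.
TC(191) = (5,300/191)×160 + (191/2)×18 = $6,158.79
TC(605) = (5,300/605)×160 + (605/2)×18 = $6,846.65
Lots of 191 are cheaper by $687.86.

$687.86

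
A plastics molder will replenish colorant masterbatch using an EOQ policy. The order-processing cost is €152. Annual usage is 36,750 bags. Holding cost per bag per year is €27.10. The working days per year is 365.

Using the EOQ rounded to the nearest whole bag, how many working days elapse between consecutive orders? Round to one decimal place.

6.4 days

Optimal lot size Q* = (2 × 36,750 × €152 / €27.1)^½ ≈ 642.07 → Q = 642 bags
Cycle time = (working days × Q)/D = (365 × 642) / 36,750 = 6.376 days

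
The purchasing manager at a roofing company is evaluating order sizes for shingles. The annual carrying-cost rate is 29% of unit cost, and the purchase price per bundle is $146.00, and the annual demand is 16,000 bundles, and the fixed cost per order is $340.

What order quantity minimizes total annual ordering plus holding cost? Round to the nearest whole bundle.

507 bundles

Carrying cost H = $146 × 29% = $42.3400/bundle/yr
2DS/H = 2·16,000·340/42.34 = 256,967.41
EOQ = √256,967.41 ≈ 506.92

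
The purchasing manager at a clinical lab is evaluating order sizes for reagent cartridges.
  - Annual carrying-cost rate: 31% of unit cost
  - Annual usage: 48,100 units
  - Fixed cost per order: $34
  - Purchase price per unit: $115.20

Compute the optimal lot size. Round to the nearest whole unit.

303 units

Carrying cost H = $115.2 × 31% = $35.7120/unit/yr
2DS/H = 2·48,100·34/35.712 = 91,588.26
EOQ = √91,588.26 ≈ 302.64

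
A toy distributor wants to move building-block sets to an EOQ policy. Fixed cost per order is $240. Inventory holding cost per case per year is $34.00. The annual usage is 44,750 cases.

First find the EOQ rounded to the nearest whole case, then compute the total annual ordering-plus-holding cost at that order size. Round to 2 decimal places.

$27,024.43

2DS/H = 2·44,750·240/34 = 631,764.71
EOQ = √631,764.71 ≈ 794.84 → Q = 795 cases
Ordering: D/Q × S = 44,750/795 × $240 = $13,509.43
Holding:  Q/2 × H = 795/2 × $34 = $13,515.00
Total = $13,509.43 + $13,515.00 = $27,024.43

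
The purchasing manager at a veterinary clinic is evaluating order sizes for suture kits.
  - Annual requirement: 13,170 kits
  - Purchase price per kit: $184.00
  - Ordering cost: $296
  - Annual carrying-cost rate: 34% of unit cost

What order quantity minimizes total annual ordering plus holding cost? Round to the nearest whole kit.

353 kits

H = i·C = 0.34 × $184 = $62.5600 per kit-year
Optimal lot size Q* = (2 × 13,170 × $296 / $62.56)^½ ≈ 353.02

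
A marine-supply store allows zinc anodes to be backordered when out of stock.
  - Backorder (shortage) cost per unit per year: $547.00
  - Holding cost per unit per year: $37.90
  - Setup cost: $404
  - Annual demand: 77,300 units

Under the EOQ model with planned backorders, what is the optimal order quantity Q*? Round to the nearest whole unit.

Basic EOQ = √(2·77,300·404/37.9) = 1,283.736
Backorder adjustment √((H+b)/b) = √((37.9+547)/547) = 1.0341
Q* = 1,283.736 × 1.0341 ≈ 1,327.46

1,327 units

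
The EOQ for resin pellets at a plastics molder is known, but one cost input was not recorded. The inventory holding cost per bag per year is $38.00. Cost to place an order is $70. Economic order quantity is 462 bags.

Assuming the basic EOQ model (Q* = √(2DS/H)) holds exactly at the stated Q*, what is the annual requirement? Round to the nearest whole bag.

57,935 bags per year

From Q* = √(2DS/H) ⇒ Q*² = 2DS/H.
D = Q²H / (2S) = 462² × 38 / (2 × 70) = 57,934.80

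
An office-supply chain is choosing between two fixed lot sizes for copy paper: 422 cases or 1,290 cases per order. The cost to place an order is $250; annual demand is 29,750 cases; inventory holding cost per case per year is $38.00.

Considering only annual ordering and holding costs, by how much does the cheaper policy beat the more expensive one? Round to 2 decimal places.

$4,633.10

For each Q, cost = (D/Q)·S + (Q/2)·H.
TC(422) = (29,750/422)×250 + (422/2)×38 = $25,642.41
TC(1,290) = (29,750/1,290)×250 + (1,290/2)×38 = $30,275.50
|ΔTC| = |$25,642.41 − $30,275.50| = $4,633.10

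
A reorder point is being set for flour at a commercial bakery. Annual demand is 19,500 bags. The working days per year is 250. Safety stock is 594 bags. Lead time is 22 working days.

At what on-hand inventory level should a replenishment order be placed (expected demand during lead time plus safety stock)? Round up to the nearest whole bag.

Daily demand d = 19,500 / 250 = 78.000 bags/day
Demand during lead time = 78.000 × 22 = 1,716.00
Reorder point = 1,716.00 + 594 = 2,310.00 → round up

2,310 bags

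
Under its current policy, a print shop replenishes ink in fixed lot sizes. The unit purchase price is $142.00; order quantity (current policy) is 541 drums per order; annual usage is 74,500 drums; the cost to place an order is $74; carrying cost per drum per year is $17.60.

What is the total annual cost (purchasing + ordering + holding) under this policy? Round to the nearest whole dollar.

$10,593,951

Orders/yr = 74,500/541 = 137.708; ordering cost = 137.708 × $74 = $10,190.39
Average inventory = 541/2 = 270.5; holding cost = 270.5 × $17.6 = $4,760.80
Purchase cost = D·C = 74,500 × 142 = $10,579,000.00
Total = $10,190.39 + $4,760.80 + $10,579,000.00 = $10,593,951.19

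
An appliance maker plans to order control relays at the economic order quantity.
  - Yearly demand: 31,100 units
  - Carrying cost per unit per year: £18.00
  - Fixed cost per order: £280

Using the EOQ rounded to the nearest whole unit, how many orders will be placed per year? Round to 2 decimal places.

EOQ = √(2DS/H) = √(2 × 31,100 × 280 / 18)
    = √(967,555.56) ≈ 983.64 → Q = 984
N = D/Q = 31,100/984 ≈ 31.606 orders/yr

31.61 orders per year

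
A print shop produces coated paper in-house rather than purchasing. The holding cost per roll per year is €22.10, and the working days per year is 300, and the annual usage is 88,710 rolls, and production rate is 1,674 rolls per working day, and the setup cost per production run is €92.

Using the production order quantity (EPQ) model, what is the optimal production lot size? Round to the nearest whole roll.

947 rolls

d = 88,710/300 = 295.7000 rolls/day;  effective holding cost H(1 − d/p) = 22.1·(1 − 295.7000/1674) = 18.19619
Q* = √(2DS / H_eff) = √(2·88,710·92 / 18.19619) ≈ 947.12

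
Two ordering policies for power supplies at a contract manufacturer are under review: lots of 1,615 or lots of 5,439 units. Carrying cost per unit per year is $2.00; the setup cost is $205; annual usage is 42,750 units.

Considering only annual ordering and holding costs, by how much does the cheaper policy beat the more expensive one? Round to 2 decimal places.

$8.81

TC(Q) = (D/Q)S + (Q/2)H
TC(1,615) = (42,750/1,615)×205 + (1,615/2)×2 = $7,041.47
TC(5,439) = (42,750/5,439)×205 + (5,439/2)×2 = $7,050.28
Cheaper: Q = 1,615.  Difference = $8.81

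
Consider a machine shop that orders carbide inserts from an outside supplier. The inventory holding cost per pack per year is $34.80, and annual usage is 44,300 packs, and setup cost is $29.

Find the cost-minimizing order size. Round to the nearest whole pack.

272 packs

EOQ = √(2DS/H) = √(2 × 44,300 × 29 / 34.8)
    = √(73,833.33) ≈ 271.72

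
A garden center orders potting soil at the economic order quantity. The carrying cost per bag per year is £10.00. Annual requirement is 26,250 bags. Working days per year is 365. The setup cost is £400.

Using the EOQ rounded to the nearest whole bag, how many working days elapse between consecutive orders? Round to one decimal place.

20.1 days

Q* = √(2·D·S / H) = √(2·26,250·400 / 10) = √2,100,000.0 ≈ 1,449.14 → Q = 1,449 bags
T = Q/D × 365 days = 1,449/26,250 × 365 = 20.148 days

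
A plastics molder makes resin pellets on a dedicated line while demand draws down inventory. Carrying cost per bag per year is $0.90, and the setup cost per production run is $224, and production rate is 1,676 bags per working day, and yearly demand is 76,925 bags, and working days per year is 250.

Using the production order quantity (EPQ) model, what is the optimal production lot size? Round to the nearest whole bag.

6,849 bags

Daily demand d = 76,925/250 = 307.700; p = 1676; 1 − d/p = 0.81641
EPQ = √(2DS / (H(1 − d/p)))
    = √(2 × 76,925 × 224 / (0.9 × 0.81641)) ≈ 6,848.54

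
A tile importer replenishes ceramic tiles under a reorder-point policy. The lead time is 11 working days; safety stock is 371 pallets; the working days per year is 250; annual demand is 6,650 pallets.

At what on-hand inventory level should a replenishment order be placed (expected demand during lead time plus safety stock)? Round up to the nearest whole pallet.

Daily demand d = 6,650 / 250 = 26.600 pallets/day
Demand during lead time = 26.600 × 11 = 292.60
Reorder point = 292.60 + 371 = 663.60 → round up

664 pallets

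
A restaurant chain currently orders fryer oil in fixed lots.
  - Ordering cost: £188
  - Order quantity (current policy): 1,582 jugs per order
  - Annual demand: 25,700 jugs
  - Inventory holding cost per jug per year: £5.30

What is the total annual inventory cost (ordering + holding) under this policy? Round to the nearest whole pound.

£7,246

Annual ordering cost = (D/Q)·S = (25,700/1,582) × 188 = £3,054.11
Annual holding cost  = (Q/2)·H = (1,582/2) × 5.3 = £4,192.30
Total = £3,054.11 + £4,192.30 = £7,246.41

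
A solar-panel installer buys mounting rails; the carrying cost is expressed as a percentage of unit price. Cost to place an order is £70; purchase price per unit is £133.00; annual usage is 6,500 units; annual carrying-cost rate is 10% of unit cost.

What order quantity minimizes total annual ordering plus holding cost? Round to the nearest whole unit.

H = i·C = 0.1 × £133 = £13.3000 per unit-year
EOQ = √(2DS/H) = √(2 × 6,500 × 70 / 13.3)
    = √(68,421.05) ≈ 261.57

262 units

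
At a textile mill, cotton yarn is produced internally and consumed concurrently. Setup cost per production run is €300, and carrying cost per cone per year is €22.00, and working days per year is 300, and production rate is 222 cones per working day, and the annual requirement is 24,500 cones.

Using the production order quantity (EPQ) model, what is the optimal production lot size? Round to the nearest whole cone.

d = 24,500/300 = 81.6667 cones/day;  effective holding cost H(1 − d/p) = 22·(1 − 81.6667/222) = 13.90691
Q* = √(2DS / H_eff) = √(2·24,500·300 / 13.90691) ≈ 1,028.12

1,028 cones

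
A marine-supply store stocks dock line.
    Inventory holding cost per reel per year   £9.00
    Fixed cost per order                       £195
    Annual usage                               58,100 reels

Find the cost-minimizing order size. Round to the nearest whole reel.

1,587 reels

EOQ = √(2DS/H) = √(2 × 58,100 × 195 / 9)
    = √(2,517,666.67) ≈ 1,586.72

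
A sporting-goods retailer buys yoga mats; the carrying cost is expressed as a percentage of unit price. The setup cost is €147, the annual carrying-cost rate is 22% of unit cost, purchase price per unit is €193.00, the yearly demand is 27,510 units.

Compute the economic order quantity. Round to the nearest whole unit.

436 units

Holding cost per unit per year: H = 22% × €193 = €42.4600
2DS/H = 2·27,510·147/42.46 = 190,483.75
EOQ = √190,483.75 ≈ 436.44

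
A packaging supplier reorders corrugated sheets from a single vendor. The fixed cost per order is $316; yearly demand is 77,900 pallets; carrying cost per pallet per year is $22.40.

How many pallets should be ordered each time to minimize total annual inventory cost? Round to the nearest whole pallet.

1,483 pallets

Q* = √(2·D·S / H) = √(2·77,900·316 / 22.4) = √2,197,892.9 ≈ 1,482.53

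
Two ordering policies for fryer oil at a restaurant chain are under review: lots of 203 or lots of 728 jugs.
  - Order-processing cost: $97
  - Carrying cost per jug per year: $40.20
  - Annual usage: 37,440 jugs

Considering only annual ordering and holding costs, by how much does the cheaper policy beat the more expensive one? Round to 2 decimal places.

$2,348.98

Annual cost at Q: ordering D·S/Q plus holding Q·H/2.
TC(203) = (37,440/203)×97 + (203/2)×40.2 = $21,970.35
TC(728) = (37,440/728)×97 + (728/2)×40.2 = $19,621.37
|ΔTC| = |$21,970.35 − $19,621.37| = $2,348.98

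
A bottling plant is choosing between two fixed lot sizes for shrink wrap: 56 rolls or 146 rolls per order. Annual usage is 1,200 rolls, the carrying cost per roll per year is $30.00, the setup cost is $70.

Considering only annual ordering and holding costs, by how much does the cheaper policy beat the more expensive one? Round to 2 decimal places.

$425.34

For each Q, cost = (D/Q)·S + (Q/2)·H.
TC(56) = (1,200/56)×70 + (56/2)×30 = $2,340.00
TC(146) = (1,200/146)×70 + (146/2)×30 = $2,765.34
|ΔTC| = |$2,340.00 − $2,765.34| = $425.34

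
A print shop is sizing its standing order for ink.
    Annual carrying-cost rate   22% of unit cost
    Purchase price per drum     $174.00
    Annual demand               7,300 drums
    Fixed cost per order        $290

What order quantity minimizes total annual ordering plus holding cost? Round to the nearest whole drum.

H = i·C = 0.22 × $174 = $38.2800 per drum-year
Q* = √(2·D·S / H) = √(2·7,300·290 / 38.28) = √110,606.1 ≈ 332.57

333 drums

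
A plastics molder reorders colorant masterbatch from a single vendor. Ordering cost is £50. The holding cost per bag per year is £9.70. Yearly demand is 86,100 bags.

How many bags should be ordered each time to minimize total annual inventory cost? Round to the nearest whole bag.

EOQ = √(2DS/H) = √(2 × 86,100 × 50 / 9.7)
    = √(887,628.87) ≈ 942.14

942 bags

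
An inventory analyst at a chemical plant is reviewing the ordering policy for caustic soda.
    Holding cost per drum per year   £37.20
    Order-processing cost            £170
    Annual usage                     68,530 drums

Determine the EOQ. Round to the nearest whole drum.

791 drums

Q* = √(2·D·S / H) = √(2·68,530·170 / 37.2) = √626,349.5 ≈ 791.42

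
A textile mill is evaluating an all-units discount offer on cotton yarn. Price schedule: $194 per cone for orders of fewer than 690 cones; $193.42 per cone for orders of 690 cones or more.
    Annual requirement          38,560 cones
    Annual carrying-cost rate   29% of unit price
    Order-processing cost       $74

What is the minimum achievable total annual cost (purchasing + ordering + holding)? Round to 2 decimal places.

H₁ = 29%×$194 = $56.2600;  H₂ = 29%×$193.42 = $56.0918
EOQ₁ = √(2×38,560×74/56.2600) = 318.49  (< 690, feasible at tier 1)
EOQ₂ = √(2×38,560×74/56.0918) = 318.97  (< 690 → use Q = 690 at tier-2 price)
TC(tier 1 (EOQ₁), Q≈318.5) = $7,498,558.40
TC(tier 2, Q≈690.0) = $7,481,762.29
Minimum at tier 2: $7,481,762.29

$7,481,762.29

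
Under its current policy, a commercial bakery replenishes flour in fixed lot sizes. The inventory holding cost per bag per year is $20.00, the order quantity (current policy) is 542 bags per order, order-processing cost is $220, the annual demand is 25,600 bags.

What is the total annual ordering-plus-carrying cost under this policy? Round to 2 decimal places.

$15,811.14

Orders/yr = 25,600/542 = 47.232; ordering cost = 47.232 × $220 = $10,391.14
Average inventory = 542/2 = 271; holding cost = 271 × $20 = $5,420.00
Total = $10,391.14 + $5,420.00 = $15,811.14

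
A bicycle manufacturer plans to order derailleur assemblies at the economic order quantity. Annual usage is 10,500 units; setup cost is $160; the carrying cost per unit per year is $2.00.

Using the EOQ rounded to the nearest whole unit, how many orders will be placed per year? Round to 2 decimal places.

EOQ = √(2DS/H) = √(2 × 10,500 × 160 / 2)
    = √(1,680,000.00) ≈ 1,296.15 → Q = 1,296
N = D/Q = 10,500/1,296 ≈ 8.102 orders/yr

8.10 orders per year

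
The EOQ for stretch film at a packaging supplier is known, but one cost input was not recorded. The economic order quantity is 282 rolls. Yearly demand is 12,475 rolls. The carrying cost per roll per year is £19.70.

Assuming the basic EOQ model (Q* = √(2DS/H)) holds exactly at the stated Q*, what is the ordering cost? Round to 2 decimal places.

EOQ relation: Q² = 2DS/H, so rearrange for the unknown.
S = Q²H / (2D) = 282² × 19.7 / (2 × 12,475) = 62.7905

£62.79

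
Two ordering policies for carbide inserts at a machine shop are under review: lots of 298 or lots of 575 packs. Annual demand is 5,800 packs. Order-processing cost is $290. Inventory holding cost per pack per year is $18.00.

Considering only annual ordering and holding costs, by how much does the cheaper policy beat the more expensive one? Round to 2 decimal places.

TC(Q) = (D/Q)S + (Q/2)H
TC(298) = (5,800/298)×290 + (298/2)×18 = $8,326.30
TC(575) = (5,800/575)×290 + (575/2)×18 = $8,100.22
|ΔTC| = |$8,326.30 − $8,100.22| = $226.08

$226.08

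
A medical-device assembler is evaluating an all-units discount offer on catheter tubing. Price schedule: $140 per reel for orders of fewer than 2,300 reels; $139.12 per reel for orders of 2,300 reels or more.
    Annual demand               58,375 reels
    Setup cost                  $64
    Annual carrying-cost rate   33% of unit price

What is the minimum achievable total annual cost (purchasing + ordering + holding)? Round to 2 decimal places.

H₁ = 33%×$140 = $46.2000;  H₂ = 33%×$139.12 = $45.9096
EOQ₁ = √(2×58,375×64/46.2000) = 402.16  (< 2,300, feasible at tier 1)
EOQ₂ = √(2×58,375×64/45.9096) = 403.43  (< 2,300 → use Q = 2,300 at tier-2 price)
TC(tier 1 (EOQ₁), Q≈402.2) = $8,191,079.73
TC(tier 2, Q≈2,300.0) = $8,175,550.39
Minimum at tier 2: $8,175,550.39

$8,175,550.39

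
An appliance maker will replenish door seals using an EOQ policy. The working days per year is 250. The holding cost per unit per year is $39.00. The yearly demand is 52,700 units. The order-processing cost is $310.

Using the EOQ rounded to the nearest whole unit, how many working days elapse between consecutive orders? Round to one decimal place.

Optimal lot size Q* = (2 × 52,700 × $310 / $39)^½ ≈ 915.31 → Q = 915 units
Days between orders = 250 / (D/Q) = 250 / 57.596 ≈ 4.341

4.3 days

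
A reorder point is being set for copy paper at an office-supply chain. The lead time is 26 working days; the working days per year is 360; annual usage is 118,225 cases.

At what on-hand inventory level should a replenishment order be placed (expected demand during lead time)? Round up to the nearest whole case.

Daily demand d = 118,225 / 360 = 328.403 cases/day
Demand during lead time = 328.403 × 26 = 8,538.47
Reorder point = 8,538.47 → round up

8,539 cases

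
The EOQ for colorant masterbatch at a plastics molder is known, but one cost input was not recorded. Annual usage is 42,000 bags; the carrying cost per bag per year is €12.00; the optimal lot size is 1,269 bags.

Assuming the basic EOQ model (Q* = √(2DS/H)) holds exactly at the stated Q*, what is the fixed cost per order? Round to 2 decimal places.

Since Q* = (2DS/H)^½, squaring gives Q*²·H = 2DS.
S = Q²H / (2D) = 1,269² × 12 / (2 × 42,000) = 230.0516

€230.05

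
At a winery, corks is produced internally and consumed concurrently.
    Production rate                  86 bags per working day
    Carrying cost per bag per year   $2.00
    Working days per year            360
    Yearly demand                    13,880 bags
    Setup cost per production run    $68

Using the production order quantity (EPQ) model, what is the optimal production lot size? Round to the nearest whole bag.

d = 13,880/360 = 38.5556 bags/day;  effective holding cost H(1 − d/p) = 2·(1 − 38.5556/86) = 1.10336
Q* = √(2DS / H_eff) = √(2·13,880·68 / 1.10336) ≈ 1,307.99

1,308 bags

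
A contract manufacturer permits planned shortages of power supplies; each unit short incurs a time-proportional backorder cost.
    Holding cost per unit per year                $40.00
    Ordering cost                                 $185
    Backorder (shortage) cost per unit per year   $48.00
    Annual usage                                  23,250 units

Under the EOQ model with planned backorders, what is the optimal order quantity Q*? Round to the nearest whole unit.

Q* = √(2DS/H) · √((H + b)/b)
   = √(2 × 23,250 × 185 / 40) · √((40 + 48) / 48)
   = 463.748 × 1.3540 ≈ 627.92

628 units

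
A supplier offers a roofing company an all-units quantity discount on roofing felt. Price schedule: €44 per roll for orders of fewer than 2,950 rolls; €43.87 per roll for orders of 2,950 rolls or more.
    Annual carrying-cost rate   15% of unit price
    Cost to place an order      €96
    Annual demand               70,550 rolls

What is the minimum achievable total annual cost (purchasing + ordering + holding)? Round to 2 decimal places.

H₁ = 15%×€44 = €6.6000;  H₂ = 15%×€43.87 = €6.5805
EOQ₁ = √(2×70,550×96/6.6000) = 1,432.61  (< 2,950, feasible at tier 1)
EOQ₂ = √(2×70,550×96/6.5805) = 1,434.73  (< 2,950 → use Q = 2,950 at tier-2 price)
TC(tier 1 (EOQ₁), Q≈1,432.6) = €3,113,655.21
TC(tier 2, Q≈2,950.0) = €3,107,030.60
Minimum at tier 2: €3,107,030.60

€3,107,030.60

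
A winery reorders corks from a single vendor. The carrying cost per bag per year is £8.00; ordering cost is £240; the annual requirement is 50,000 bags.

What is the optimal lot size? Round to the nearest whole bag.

2DS/H = 2·50,000·240/8 = 3,000,000.00
EOQ = √3,000,000.00 ≈ 1,732.05

1,732 bags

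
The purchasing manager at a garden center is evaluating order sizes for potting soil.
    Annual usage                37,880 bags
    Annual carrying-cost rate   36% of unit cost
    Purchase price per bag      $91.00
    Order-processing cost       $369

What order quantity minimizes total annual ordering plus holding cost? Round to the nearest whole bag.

924 bags

Holding cost per bag per year: H = 36% × $91 = $32.7600
2DS/H = 2·37,880·369/32.76 = 853,340.66
EOQ = √853,340.66 ≈ 923.76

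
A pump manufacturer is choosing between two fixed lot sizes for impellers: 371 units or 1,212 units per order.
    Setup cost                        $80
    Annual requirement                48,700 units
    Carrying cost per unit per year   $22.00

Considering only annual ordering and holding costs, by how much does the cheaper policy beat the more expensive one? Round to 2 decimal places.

Annual cost at Q: ordering D·S/Q plus holding Q·H/2.
TC(371) = (48,700/371)×80 + (371/2)×22 = $14,582.35
TC(1,212) = (48,700/1,212)×80 + (1,212/2)×22 = $16,546.52
Cheaper: Q = 371.  Difference = $1,964.17

$1,964.17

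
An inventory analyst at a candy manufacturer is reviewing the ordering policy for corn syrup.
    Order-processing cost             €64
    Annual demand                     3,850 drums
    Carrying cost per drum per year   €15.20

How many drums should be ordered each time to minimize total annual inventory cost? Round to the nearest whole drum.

180 drums

Q* = √(2·D·S / H) = √(2·3,850·64 / 15.2) = √32,421.1 ≈ 180.06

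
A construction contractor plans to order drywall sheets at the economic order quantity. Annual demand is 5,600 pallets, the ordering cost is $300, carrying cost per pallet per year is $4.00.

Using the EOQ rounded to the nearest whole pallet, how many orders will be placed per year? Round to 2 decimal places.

6.11 orders per year

Q* = √(2·D·S / H) = √(2·5,600·300 / 4) = √840,000.0 ≈ 916.52 → Q = 917
Orders per year = D/Q = 5,600 / 917 = 6.107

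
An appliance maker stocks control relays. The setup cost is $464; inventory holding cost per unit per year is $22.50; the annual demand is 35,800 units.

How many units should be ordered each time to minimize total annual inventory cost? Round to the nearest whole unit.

1,215 units

Q* = √(2·D·S / H) = √(2·35,800·464 / 22.5) = √1,476,551.1 ≈ 1,215.13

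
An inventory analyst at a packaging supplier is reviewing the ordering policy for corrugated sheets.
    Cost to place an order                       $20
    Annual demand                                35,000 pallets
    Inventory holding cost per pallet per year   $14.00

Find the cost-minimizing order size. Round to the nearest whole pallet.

316 pallets

Q* = √(2·D·S / H) = √(2·35,000·20 / 14) = √100,000.0 ≈ 316.23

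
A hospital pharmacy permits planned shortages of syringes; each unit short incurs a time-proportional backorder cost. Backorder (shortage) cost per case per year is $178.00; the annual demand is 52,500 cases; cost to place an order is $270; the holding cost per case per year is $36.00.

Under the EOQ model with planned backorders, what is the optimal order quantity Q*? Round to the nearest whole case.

973 cases

Q* = √(2DS/H) · √((H + b)/b)
   = √(2 × 52,500 × 270 / 36) · √((36 + 178) / 178)
   = 887.412 × 1.0965 ≈ 973.02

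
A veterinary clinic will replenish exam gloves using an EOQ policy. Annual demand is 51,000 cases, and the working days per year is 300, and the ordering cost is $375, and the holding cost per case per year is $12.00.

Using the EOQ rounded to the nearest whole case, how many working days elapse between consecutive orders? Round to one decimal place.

10.5 days

2DS/H = 2·51,000·375/12 = 3,187,500.00
EOQ = √3,187,500.00 ≈ 1,785.36 → Q = 1,785 cases
Cycle time = (working days × Q)/D = (300 × 1,785) / 51,000 = 10.500 days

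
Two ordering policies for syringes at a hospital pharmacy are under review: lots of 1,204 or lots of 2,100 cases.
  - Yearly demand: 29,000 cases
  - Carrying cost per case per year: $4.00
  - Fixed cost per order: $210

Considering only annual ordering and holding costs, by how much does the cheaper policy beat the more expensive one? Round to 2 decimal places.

TC(Q) = (D/Q)S + (Q/2)H
TC(1,204) = (29,000/1,204)×210 + (1,204/2)×4 = $7,466.14
TC(2,100) = (29,000/2,100)×210 + (2,100/2)×4 = $7,100.00
|ΔTC| = |$7,466.14 − $7,100.00| = $366.14

$366.14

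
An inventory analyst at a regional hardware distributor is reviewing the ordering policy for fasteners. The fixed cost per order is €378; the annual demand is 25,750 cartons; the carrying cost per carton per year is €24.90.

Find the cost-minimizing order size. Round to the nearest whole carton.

Q* = √(2·D·S / H) = √(2·25,750·378 / 24.9) = √781,807.2 ≈ 884.20

884 cartons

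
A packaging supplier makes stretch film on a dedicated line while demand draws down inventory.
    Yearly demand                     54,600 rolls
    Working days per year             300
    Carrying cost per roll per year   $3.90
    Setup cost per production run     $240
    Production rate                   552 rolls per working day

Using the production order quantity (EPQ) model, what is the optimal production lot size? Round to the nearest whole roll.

3,166 rolls

Daily demand d = 54,600/300 = 182.000; p = 552; 1 − d/p = 0.67029
EPQ = √(2DS / (H(1 − d/p)))
    = √(2 × 54,600 × 240 / (3.9 × 0.67029)) ≈ 3,166.31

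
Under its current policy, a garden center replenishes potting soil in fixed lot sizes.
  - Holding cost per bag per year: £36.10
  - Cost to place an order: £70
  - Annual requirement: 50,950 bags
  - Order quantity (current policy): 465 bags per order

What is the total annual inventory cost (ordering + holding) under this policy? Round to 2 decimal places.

Annual ordering cost = (D/Q)·S = (50,950/465) × 70 = £7,669.89
Annual holding cost  = (Q/2)·H = (465/2) × 36.1 = £8,393.25
Total = £7,669.89 + £8,393.25 = £16,063.14

£16,063.14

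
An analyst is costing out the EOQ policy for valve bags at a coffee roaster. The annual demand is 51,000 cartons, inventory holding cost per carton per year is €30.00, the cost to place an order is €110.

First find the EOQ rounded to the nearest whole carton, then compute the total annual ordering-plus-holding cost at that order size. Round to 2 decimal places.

€18,346.67

2DS/H = 2·51,000·110/30 = 374,000.00
EOQ = √374,000.00 ≈ 611.56 → Q = 612 cartons
Orders/yr = 51,000/612 = 83.333; ordering cost = 83.333 × €110 = €9,166.67
Average inventory = 612/2 = 306; holding cost = 306 × €30 = €9,180.00
Total = €9,166.67 + €9,180.00 = €18,346.67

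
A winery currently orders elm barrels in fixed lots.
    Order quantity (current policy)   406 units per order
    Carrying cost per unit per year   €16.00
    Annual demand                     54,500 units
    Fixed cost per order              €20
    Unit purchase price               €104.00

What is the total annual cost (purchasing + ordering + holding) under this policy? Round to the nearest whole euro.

€5,673,933

Ordering: D/Q × S = 54,500/406 × €20 = €2,684.73
Holding:  Q/2 × H = 406/2 × €16 = €3,248.00
Purchase cost = D·C = 54,500 × 104 = €5,668,000.00
Total = €2,684.73 + €3,248.00 + €5,668,000.00 = €5,673,932.73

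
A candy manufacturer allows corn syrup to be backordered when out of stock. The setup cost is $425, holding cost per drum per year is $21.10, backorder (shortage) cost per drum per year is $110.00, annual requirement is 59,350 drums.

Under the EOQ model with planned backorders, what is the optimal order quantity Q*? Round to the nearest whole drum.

Basic EOQ = √(2·59,350·425/21.1) = 1,546.246
Backorder adjustment √((H+b)/b) = √((21.1+110)/110) = 1.0917
Q* = 1,546.246 × 1.0917 ≈ 1,688.04

1,688 drums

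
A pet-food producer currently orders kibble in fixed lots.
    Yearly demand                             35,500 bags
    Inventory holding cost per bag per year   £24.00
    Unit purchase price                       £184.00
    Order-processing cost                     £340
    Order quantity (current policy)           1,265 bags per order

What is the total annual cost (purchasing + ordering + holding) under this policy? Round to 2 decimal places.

Orders/yr = 35,500/1,265 = 28.063; ordering cost = 28.063 × £340 = £9,541.50
Average inventory = 1,265/2 = 632.5; holding cost = 632.5 × £24 = £15,180.00
Purchase cost = D·C = 35,500 × 184 = £6,532,000.00
Total = £9,541.50 + £15,180.00 + £6,532,000.00 = £6,556,721.50

£6,556,721.50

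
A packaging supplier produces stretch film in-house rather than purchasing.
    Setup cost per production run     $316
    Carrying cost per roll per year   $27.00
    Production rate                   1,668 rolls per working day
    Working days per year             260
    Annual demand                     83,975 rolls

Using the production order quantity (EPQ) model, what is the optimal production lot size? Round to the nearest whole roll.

1,561 rolls

d = 83,975/260 = 322.9808 rolls/day;  effective holding cost H(1 − d/p) = 27·(1 − 322.9808/1668) = 21.77189
Q* = √(2DS / H_eff) = √(2·83,975·316 / 21.77189) ≈ 1,561.30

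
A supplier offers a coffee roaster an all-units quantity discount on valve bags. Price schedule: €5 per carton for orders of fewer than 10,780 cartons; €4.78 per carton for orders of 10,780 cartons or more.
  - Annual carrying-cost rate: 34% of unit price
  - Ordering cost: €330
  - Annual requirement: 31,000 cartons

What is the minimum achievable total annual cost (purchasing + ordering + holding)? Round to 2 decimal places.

H₁ = 34%×€5 = €1.7000;  H₂ = 34%×€4.78 = €1.6252
EOQ₁ = √(2×31,000×330/1.7000) = 3,469.19  (< 10,780, feasible at tier 1)
EOQ₂ = √(2×31,000×330/1.6252) = 3,548.13  (< 10,780 → use Q = 10,780 at tier-2 price)
TC(tier 1 (EOQ₁), Q≈3,469.2) = €160,897.63
TC(tier 2, Q≈10,780.0) = €157,888.81
Minimum at tier 2: €157,888.81

€157,888.81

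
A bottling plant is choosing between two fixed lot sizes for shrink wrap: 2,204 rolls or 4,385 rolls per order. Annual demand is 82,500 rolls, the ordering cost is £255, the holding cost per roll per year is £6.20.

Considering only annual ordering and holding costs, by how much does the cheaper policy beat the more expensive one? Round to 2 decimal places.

£2,013.56

TC(Q) = (D/Q)S + (Q/2)H
TC(2,204) = (82,500/2,204)×255 + (2,204/2)×6.2 = £16,377.55
TC(4,385) = (82,500/4,385)×255 + (4,385/2)×6.2 = £18,391.11
|ΔTC| = |£16,377.55 − £18,391.11| = £2,013.56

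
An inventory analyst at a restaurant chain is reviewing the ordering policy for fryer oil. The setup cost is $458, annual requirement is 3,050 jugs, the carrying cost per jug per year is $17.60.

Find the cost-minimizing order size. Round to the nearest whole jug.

398 jugs

2DS/H = 2·3,050·458/17.6 = 158,738.64
EOQ = √158,738.64 ≈ 398.42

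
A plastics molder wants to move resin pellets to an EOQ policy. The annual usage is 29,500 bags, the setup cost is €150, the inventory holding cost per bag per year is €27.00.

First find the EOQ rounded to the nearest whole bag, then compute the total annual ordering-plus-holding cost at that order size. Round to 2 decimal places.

€15,458.01

2DS/H = 2·29,500·150/27 = 327,777.78
EOQ = √327,777.78 ≈ 572.52 → Q = 573 bags
Ordering: D/Q × S = 29,500/573 × €150 = €7,722.51
Holding:  Q/2 × H = 573/2 × €27 = €7,735.50
Total = €7,722.51 + €7,735.50 = €15,458.01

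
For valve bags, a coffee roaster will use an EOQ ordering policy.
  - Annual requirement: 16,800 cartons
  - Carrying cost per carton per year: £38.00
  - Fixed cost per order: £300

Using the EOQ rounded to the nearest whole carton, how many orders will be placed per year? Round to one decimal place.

32.6 orders per year

EOQ = √(2DS/H) = √(2 × 16,800 × 300 / 38)
    = √(265,263.16) ≈ 515.04 → Q = 515
Orders per year = D/Q = 16,800 / 515 = 32.621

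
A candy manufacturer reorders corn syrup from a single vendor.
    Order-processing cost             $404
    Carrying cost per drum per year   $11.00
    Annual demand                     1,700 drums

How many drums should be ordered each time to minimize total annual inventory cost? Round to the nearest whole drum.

EOQ = √(2DS/H) = √(2 × 1,700 × 404 / 11)
    = √(124,872.73) ≈ 353.37

353 drums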